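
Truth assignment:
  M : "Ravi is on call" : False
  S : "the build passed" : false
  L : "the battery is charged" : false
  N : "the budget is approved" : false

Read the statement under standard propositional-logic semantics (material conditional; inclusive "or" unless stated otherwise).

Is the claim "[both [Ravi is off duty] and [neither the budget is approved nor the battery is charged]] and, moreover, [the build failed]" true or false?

True.

Values: M=F, N=F, L=F, S=F.
In symbols: (~M & (N nor L)) & ~S

~M = ~F = T
N nor L = F nor F = T
~M & (N nor L) = T & T = T
~S = ~F = T
(~M & (N nor L)) & ~S = T & T = T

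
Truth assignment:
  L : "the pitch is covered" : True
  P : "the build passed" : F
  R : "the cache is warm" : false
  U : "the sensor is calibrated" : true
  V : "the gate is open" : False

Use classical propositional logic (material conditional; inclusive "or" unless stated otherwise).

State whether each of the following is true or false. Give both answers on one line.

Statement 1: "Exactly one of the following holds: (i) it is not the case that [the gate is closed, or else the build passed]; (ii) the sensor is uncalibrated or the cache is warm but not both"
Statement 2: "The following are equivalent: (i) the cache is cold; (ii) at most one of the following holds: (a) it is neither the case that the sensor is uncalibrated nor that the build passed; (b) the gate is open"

Statement 1 False / Statement 2 True

Statement 1: This is not (not V or P) xor (not U xor R).

not V = not False = True
not V or P = True or False = True
not (not V or P) = not True = False
not U = not True = False
not U xor R = False xor False = False
not (not V or P) xor (not U xor R) = False xor False = False
So Statement 1 is false.

Statement 2: Formalization: not R iff ((not U nor P) nand V)

not R = not False = True
not U = not True = False
not U nor P = False nor False = True
(not U nor P) nand V = True nand False = True
not R iff ((not U nor P) nand V) = True iff True = True
Hence Statement 2 is true.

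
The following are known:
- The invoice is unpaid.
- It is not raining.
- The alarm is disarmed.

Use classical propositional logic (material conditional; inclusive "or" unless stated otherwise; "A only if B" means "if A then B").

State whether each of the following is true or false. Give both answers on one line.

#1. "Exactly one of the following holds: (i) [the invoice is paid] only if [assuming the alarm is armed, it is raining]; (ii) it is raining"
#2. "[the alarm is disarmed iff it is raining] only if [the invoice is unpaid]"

Let P = "the invoice is paid" (F), R = "the alarm is armed" (F), Q = "it is raining" (F).

#1: In symbols: (P → (R → Q)) ⊕ Q

R → Q = F → F = T
P → (R → Q) = F → T = T
(P → (R → Q)) ⊕ Q = T ⊕ F = T
Thus #1 is true.

#2: Formalization: (¬R ↔ Q) → ¬P

¬R = ¬F = T
¬R ↔ Q = T ↔ F = F
¬P = ¬F = T
(¬R ↔ Q) → ¬P = F → T = T
Hence #2 is true.

#1 True / #2 True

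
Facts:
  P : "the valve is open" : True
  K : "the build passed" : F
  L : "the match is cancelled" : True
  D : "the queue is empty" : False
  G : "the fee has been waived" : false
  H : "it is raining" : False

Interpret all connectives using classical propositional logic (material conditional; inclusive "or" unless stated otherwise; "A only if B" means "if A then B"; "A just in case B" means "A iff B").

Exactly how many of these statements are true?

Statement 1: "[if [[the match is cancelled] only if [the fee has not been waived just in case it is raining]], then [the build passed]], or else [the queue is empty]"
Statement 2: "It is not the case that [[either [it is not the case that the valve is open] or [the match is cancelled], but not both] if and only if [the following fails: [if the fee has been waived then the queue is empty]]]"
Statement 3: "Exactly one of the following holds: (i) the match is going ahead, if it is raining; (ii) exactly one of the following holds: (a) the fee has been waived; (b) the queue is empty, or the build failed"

2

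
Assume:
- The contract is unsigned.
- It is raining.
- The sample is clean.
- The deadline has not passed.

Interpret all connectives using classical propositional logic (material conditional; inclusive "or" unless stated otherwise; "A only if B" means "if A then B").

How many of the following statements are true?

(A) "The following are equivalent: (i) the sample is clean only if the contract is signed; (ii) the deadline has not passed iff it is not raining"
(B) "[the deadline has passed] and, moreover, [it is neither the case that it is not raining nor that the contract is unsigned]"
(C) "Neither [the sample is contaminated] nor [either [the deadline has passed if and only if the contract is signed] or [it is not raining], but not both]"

1

Let R = "the sample is contaminated" (F), P = "the contract is signed" (F), S = "the deadline has passed" (F), Q = "it is raining" (T).

(A): Parsed as (¬R → P) ↔ (¬S ↔ ¬Q)

¬R = ¬F = T
¬R → P = T → F = F
¬S = ¬F = T
¬Q = ¬T = F
¬S ↔ ¬Q = T ↔ F = F
(¬R → P) ↔ (¬S ↔ ¬Q) = F ↔ F = T
Thus (A) is true.

(B): This is S ∧ (¬Q ↓ ¬P).

¬Q = ¬T = F
¬P = ¬F = T
¬Q ↓ ¬P = F ↓ T = F
S ∧ (¬Q ↓ ¬P) = F ∧ F = F
Thus (B) is false.

(C): Formalization: R ↓ ((S ↔ P) ⊕ ¬Q)

S ↔ P = F ↔ F = T
¬Q = ¬T = F
(S ↔ P) ⊕ ¬Q = T ⊕ F = T
R ↓ ((S ↔ P) ⊕ ¬Q) = F ↓ T = F
Hence (C) is false.

1 of the 3 statements is true.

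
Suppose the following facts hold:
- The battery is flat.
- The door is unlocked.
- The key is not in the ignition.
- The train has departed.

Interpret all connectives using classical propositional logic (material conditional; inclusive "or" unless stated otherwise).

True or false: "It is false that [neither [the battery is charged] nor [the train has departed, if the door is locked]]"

true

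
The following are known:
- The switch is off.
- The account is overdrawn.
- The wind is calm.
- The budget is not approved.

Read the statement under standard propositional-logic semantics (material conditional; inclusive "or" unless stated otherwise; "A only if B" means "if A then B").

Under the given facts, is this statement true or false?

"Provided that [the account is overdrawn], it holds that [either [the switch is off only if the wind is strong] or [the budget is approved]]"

Let Q = "the account is overdrawn" (T), P = "the switch is on" (F), R = "the wind is strong" (F), S = "the budget is approved" (F).
Formalization: Q -> ((~P -> R) | S)

~P = ~F = T
~P -> R = T -> F = F
(~P -> R) | S = F | F = F
Q -> ((~P -> R) | S) = T -> F = F

false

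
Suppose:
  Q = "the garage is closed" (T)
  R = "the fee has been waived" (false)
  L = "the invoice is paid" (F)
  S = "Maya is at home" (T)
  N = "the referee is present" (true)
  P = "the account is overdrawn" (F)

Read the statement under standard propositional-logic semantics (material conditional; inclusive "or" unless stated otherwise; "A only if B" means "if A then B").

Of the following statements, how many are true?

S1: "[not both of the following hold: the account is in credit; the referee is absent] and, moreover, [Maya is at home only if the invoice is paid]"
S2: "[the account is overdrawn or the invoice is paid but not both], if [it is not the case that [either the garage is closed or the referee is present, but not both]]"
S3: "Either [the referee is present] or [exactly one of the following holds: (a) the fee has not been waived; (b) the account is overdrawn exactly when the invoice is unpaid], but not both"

0

S1: This is (~P nand ~N) & (S -> L).

~P = ~F = T
~N = ~T = F
~P nand ~N = T nand F = T
S -> L = T -> F = F
(~P nand ~N) & (S -> L) = T & F = F
Hence S1 is false.

S2: In symbols: ~(Q xor N) -> (P xor L)

Q xor N = T xor T = F
~(Q xor N) = ~F = T
P xor L = F xor F = F
~(Q xor N) -> (P xor L) = T -> F = F
So S2 is false.

S3: In symbols: N xor (~R xor (P <-> ~L))

~R = ~F = T
~L = ~F = T
P <-> ~L = F <-> T = F
~R xor (P <-> ~L) = T xor F = T
N xor (~R xor (P <-> ~L)) = T xor T = F
Thus S3 is false.

True statements: 0 (none).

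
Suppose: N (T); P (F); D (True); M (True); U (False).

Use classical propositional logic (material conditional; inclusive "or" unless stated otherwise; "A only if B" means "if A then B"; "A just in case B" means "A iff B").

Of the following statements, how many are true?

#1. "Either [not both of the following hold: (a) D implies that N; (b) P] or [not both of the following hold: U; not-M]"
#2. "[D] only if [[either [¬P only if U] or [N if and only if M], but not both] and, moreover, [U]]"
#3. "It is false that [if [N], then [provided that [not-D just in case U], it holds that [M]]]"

1

#1: Parsed as ((D -> N) nand P) or (U nand not M)

D -> N = True -> True = True
(D -> N) nand P = True nand False = True
not M = not True = False
U nand not M = False nand False = True
((D -> N) nand P) or (U nand not M) = True or True = True
Thus #1 is true.

#2: Formalization: D -> (((not P -> U) xor (N iff M)) and U)

not P = not False = True
not P -> U = True -> False = False
N iff M = True iff True = True
(not P -> U) xor (N iff M) = False xor True = True
((not P -> U) xor (N iff M)) and U = True and False = False
D -> (((not P -> U) xor (N iff M)) and U) = True -> False = False
Hence #2 is false.

#3: Parsed as not (N -> ((not D iff U) -> M))

not D = not True = False
not D iff U = False iff False = True
(not D iff U) -> M = True -> True = True
N -> ((not D iff U) -> M) = True -> True = True
not (N -> ((not D iff U) -> M)) = not True = False
So #3 is false.

1 of the 3 statements is true (#1).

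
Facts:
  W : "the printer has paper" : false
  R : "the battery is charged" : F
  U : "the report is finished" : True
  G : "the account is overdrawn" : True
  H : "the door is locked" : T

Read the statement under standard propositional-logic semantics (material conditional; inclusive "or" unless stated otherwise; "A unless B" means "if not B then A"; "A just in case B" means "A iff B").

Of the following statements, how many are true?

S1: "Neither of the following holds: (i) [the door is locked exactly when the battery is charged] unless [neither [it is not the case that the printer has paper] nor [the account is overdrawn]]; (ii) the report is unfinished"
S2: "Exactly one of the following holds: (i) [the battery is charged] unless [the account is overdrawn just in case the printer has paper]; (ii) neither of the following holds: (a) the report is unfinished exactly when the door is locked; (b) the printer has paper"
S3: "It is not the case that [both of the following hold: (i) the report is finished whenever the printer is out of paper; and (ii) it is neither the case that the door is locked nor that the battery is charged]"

S1: In symbols: ((H <-> R) | (~W nor G)) nor ~U

H <-> R = T <-> F = F
~W = ~F = T
~W nor G = T nor T = F
(H <-> R) | (~W nor G) = F | F = F
~U = ~T = F
((H <-> R) | (~W nor G)) nor ~U = F nor F = T
Hence S1 is true.

S2: Parsed as (R | (G <-> W)) xor ((~U <-> H) nor W)

G <-> W = T <-> F = F
R | (G <-> W) = F | F = F
~U = ~T = F
~U <-> H = F <-> T = F
(~U <-> H) nor W = F nor F = T
(R | (G <-> W)) xor ((~U <-> H) nor W) = F xor T = T
Thus S2 is true.

S3: Formalization: ~((~W -> U) & (H nor R))

~W = ~F = T
~W -> U = T -> T = T
H nor R = T nor F = F
(~W -> U) & (H nor R) = T & F = F
~((~W -> U) & (H nor R)) = ~F = T
Hence S3 is true.

Count: 3.

3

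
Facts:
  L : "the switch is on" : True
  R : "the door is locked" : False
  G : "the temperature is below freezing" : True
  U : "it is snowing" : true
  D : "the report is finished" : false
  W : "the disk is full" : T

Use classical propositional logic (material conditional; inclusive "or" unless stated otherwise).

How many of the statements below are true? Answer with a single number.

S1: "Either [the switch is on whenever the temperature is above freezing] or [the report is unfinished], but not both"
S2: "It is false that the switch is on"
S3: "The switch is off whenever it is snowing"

0

S1: In symbols: (not G -> L) xor not D

not G = not True = False
not G -> L = False -> True = True
not D = not False = True
(not G -> L) xor not D = True xor True = False
Hence S1 is false.

S2: Parsed as not L

not L = not True = False
Hence S2 is false.

S3: In symbols: U -> not L

not L = not True = False
U -> not L = True -> False = False
Hence S3 is false.

True statements: 0 (none).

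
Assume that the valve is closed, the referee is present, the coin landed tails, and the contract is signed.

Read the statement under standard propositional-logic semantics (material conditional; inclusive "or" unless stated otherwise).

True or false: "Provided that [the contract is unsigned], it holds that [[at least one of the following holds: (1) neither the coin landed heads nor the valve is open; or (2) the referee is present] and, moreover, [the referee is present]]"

Let S = "the contract is signed" (True), R = "the coin landed heads" (False), P = "the valve is open" (False), Q = "the referee is present" (True).
In symbols: not S -> (((R nor P) or Q) and Q)

not S = not True = False
R nor P = False nor False = True
(R nor P) or Q = True or True = True
((R nor P) or Q) and Q = True and True = True
not S -> (((R nor P) or Q) and Q) = False -> True = True

True.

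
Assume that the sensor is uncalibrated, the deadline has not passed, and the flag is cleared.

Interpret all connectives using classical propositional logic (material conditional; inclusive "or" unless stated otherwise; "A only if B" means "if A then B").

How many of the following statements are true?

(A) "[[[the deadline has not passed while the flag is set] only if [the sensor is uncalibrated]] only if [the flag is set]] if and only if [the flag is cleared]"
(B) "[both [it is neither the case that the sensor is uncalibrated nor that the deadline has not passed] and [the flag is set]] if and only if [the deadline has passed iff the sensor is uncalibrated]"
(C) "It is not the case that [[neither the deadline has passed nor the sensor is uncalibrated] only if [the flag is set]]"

Let Q = "the deadline has passed" (F), R = "the flag is set" (F), P = "the sensor is calibrated" (F).

(A): Formalization: (((~Q & R) -> ~P) -> R) <-> ~R

~Q = ~F = T
~Q & R = T & F = F
~P = ~F = T
(~Q & R) -> ~P = F -> T = T
((~Q & R) -> ~P) -> R = T -> F = F
~R = ~F = T
(((~Q & R) -> ~P) -> R) <-> ~R = F <-> T = F
Hence (A) is false.

(B): Parsed as ((~P nor ~Q) & R) <-> (Q <-> ~P)

~P = ~F = T
~Q = ~F = T
~P nor ~Q = T nor T = F
(~P nor ~Q) & R = F & F = F
~P = ~F = T
Q <-> ~P = F <-> T = F
((~P nor ~Q) & R) <-> (Q <-> ~P) = F <-> F = T
So (B) is true.

(C): This is ~((Q nor ~P) -> R).

~P = ~F = T
Q nor ~P = F nor T = F
(Q nor ~P) -> R = F -> F = T
~((Q nor ~P) -> R) = ~T = F
Hence (C) is false.

1 of the 3 statements is true ((B)).

1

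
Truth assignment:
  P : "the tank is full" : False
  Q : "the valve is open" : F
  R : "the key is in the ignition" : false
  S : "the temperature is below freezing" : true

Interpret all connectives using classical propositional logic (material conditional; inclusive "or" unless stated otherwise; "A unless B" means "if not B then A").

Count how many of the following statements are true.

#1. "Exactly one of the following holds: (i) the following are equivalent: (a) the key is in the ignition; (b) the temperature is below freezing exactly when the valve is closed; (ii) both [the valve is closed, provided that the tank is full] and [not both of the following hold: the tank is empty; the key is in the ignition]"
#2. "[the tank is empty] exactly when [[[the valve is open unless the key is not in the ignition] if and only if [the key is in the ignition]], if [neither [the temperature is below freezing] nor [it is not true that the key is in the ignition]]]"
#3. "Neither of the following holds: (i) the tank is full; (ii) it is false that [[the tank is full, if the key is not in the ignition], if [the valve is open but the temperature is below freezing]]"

3

#1: Formalization: (R ↔ (S ↔ ¬Q)) ⊕ ((P → ¬Q) ∧ (¬P ↑ R))

¬Q = ¬F = T
S ↔ ¬Q = T ↔ T = T
R ↔ (S ↔ ¬Q) = F ↔ T = F
¬Q = ¬F = T
P → ¬Q = F → T = T
¬P = ¬F = T
¬P ↑ R = T ↑ F = T
(P → ¬Q) ∧ (¬P ↑ R) = T ∧ T = T
(R ↔ (S ↔ ¬Q)) ⊕ ((P → ¬Q) ∧ (¬P ↑ R)) = F ⊕ T = T
Thus #1 is true.

#2: Formalization: ¬P ↔ ((S ↓ ¬R) → ((Q ∨ ¬R) ↔ R))

¬P = ¬F = T
¬R = ¬F = T
S ↓ ¬R = T ↓ T = F
¬R = ¬F = T
Q ∨ ¬R = F ∨ T = T
(Q ∨ ¬R) ↔ R = T ↔ F = F
(S ↓ ¬R) → ((Q ∨ ¬R) ↔ R) = F → F = T
¬P ↔ ((S ↓ ¬R) → ((Q ∨ ¬R) ↔ R)) = T ↔ T = T
So #2 is true.

#3: Formalization: P ↓ ¬((Q ∧ S) → (¬R → P))

Q ∧ S = F ∧ T = F
¬R = ¬F = T
¬R → P = T → F = F
(Q ∧ S) → (¬R → P) = F → F = T
¬((Q ∧ S) → (¬R → P)) = ¬T = F
P ↓ ¬((Q ∧ S) → (¬R → P)) = F ↓ F = T
So #3 is true.

True statements: 3.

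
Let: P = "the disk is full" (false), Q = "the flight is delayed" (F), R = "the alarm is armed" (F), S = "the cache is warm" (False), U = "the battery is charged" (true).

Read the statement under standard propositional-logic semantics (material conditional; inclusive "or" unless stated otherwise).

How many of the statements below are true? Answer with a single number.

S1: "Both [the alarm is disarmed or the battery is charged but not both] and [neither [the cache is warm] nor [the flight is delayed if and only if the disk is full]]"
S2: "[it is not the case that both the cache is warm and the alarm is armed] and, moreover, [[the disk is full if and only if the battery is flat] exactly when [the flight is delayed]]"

0

S1: Formalization: (¬R ⊕ U) ∧ (S ↓ (Q ↔ P))

¬R = ¬F = T
¬R ⊕ U = T ⊕ T = F
Q ↔ P = F ↔ F = T
S ↓ (Q ↔ P) = F ↓ T = F
(¬R ⊕ U) ∧ (S ↓ (Q ↔ P)) = F ∧ F = F
Hence S1 is false.

S2: Parsed as (S ↑ R) ∧ ((P ↔ ¬U) ↔ Q)

S ↑ R = F ↑ F = T
¬U = ¬T = F
P ↔ ¬U = F ↔ F = T
(P ↔ ¬U) ↔ Q = T ↔ F = F
(S ↑ R) ∧ ((P ↔ ¬U) ↔ Q) = T ∧ F = F
Hence S2 is false.

True statements: 0 (none).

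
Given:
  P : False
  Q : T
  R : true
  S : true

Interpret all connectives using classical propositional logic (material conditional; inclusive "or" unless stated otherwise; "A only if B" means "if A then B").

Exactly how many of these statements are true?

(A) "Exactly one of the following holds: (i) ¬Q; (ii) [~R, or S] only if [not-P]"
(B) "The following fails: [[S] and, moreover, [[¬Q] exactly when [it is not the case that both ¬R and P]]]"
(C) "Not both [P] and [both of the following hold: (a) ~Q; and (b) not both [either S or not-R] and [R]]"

3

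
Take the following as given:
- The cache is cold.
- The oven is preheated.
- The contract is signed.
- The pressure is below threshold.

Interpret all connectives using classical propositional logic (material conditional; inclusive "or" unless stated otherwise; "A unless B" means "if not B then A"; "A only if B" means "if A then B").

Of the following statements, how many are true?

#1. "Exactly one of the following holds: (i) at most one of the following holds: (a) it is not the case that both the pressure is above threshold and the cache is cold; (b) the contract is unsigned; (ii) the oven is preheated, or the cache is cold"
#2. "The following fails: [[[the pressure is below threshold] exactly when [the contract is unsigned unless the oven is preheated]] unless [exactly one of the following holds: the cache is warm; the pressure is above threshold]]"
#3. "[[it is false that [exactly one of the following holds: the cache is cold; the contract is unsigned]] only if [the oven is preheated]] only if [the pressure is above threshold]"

Let D = "the pressure is above threshold" (False), R = "the cache is warm" (False), S = "the contract is signed" (True), P = "the oven is preheated" (True).

#1: In symbols: ((D nand not R) nand not S) xor (P or not R)

not R = not False = True
D nand not R = False nand True = True
not S = not True = False
(D nand not R) nand not S = True nand False = True
not R = not False = True
P or not R = True or True = True
((D nand not R) nand not S) xor (P or not R) = True xor True = False
Thus #1 is false.

#2: This is not ((not D iff (not S or P)) or (R xor D)).

not D = not False = True
not S = not True = False
not S or P = False or True = True
not D iff (not S or P) = True iff True = True
R xor D = False xor False = False
(not D iff (not S or P)) or (R xor D) = True or False = True
not ((not D iff (not S or P)) or (R xor D)) = not True = False
Thus #2 is false.

#3: This is (not (not R xor not S) -> P) -> D.

not R = not False = True
not S = not True = False
not R xor not S = True xor False = True
not (not R xor not S) = not True = False
not (not R xor not S) -> P = False -> True = True
(not (not R xor not S) -> P) -> D = True -> False = False
So #3 is false.

0 of the 3 statements are true (none).

0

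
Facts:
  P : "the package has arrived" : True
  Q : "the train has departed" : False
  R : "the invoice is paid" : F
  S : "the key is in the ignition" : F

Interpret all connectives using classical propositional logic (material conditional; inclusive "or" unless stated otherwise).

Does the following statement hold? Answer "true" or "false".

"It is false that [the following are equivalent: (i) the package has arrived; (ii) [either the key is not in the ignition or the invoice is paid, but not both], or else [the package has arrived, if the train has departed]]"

False.

Formalization: not (P iff ((not S xor R) or (Q -> P)))

not S = not False = True
not S xor R = True xor False = True
Q -> P = False -> True = True
(not S xor R) or (Q -> P) = True or True = True
P iff ((not S xor R) or (Q -> P)) = True iff True = True
not (P iff ((not S xor R) or (Q -> P))) = not True = False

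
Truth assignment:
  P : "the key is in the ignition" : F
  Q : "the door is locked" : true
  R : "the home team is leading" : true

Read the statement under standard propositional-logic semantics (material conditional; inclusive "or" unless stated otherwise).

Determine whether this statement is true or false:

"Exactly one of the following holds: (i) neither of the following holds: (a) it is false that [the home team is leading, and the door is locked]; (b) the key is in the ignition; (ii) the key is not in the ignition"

false

In symbols: (¬(R ∧ Q) ↓ P) ⊕ ¬P

R ∧ Q = T ∧ T = T
¬(R ∧ Q) = ¬T = F
¬(R ∧ Q) ↓ P = F ↓ F = T
¬P = ¬F = T
(¬(R ∧ Q) ↓ P) ⊕ ¬P = T ⊕ T = F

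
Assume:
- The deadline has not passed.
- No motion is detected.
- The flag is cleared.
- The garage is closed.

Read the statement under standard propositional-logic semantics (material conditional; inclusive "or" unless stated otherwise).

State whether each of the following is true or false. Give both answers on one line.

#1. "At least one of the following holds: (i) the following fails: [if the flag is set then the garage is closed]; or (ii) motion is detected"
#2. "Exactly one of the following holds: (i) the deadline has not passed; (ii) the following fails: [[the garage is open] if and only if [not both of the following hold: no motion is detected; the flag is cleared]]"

#1 F / #2 T

Let G = "the flag is set" (F), P = "the garage is closed" (T), D = "motion is detected" (F), M = "the deadline has passed" (F).

#1: Parsed as ~(G -> P) | D

G -> P = F -> T = T
~(G -> P) = ~T = F
~(G -> P) | D = F | F = F
Hence #1 is false.

#2: Parsed as ~M xor ~(~P <-> (~D nand ~G))

~M = ~F = T
~P = ~T = F
~D = ~F = T
~G = ~F = T
~D nand ~G = T nand T = F
~P <-> (~D nand ~G) = F <-> F = T
~(~P <-> (~D nand ~G)) = ~T = F
~M xor ~(~P <-> (~D nand ~G)) = T xor F = T
Hence #2 is true.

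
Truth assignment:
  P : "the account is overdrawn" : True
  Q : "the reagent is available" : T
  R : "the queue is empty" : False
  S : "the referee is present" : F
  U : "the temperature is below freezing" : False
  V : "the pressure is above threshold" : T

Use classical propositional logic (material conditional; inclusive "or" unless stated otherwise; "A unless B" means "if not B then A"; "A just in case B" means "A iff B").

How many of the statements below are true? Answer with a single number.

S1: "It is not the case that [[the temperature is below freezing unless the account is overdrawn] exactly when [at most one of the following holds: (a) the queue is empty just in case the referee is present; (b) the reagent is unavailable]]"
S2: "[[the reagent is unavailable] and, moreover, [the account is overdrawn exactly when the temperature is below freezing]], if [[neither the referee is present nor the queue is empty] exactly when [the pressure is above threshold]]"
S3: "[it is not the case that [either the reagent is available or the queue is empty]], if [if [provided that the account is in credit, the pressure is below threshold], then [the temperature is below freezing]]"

S1: In symbols: ~((U | P) <-> ((R <-> S) nand ~Q))

U | P = F | T = T
R <-> S = F <-> F = T
~Q = ~T = F
(R <-> S) nand ~Q = T nand F = T
(U | P) <-> ((R <-> S) nand ~Q) = T <-> T = T
~((U | P) <-> ((R <-> S) nand ~Q)) = ~T = F
So S1 is false.

S2: Formalization: ((S nor R) <-> V) -> (~Q & (P <-> U))

S nor R = F nor F = T
(S nor R) <-> V = T <-> T = T
~Q = ~T = F
P <-> U = T <-> F = F
~Q & (P <-> U) = F & F = F
((S nor R) <-> V) -> (~Q & (P <-> U)) = T -> F = F
Hence S2 is false.

S3: Formalization: ((~P -> ~V) -> U) -> ~(Q | R)

~P = ~T = F
~V = ~T = F
~P -> ~V = F -> F = T
(~P -> ~V) -> U = T -> F = F
Q | R = T | F = T
~(Q | R) = ~T = F
((~P -> ~V) -> U) -> ~(Q | R) = F -> F = T
Thus S3 is true.

True statements: 1 (S3).

1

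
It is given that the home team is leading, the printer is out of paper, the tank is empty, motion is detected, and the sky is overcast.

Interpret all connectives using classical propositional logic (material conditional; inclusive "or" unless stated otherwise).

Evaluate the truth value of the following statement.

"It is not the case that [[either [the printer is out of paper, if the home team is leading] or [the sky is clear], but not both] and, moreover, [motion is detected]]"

false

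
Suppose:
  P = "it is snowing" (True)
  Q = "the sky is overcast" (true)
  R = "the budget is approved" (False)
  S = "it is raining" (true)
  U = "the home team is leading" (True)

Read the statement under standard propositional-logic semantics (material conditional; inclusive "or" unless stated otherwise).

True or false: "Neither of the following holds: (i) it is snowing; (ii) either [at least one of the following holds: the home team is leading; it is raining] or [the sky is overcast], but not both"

False

Parsed as P ↓ ((U ∨ S) ⊕ Q)

U ∨ S = T ∨ T = T
(U ∨ S) ⊕ Q = T ⊕ T = F
P ↓ ((U ∨ S) ⊕ Q) = T ↓ F = F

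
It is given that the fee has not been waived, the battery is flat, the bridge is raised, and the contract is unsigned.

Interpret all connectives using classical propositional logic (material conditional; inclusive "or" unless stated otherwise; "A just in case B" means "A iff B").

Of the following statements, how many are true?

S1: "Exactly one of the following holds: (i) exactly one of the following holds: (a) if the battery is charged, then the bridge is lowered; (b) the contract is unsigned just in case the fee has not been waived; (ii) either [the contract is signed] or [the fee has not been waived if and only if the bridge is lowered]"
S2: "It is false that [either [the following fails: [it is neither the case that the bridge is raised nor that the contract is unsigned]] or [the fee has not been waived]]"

Let D = "the battery is charged" (F), G = "the bridge is raised" (T), S = "the contract is signed" (F), R = "the fee has been waived" (F).

S1: This is ((D -> ~G) xor (~S <-> ~R)) xor (S | (~R <-> ~G)).

~G = ~T = F
D -> ~G = F -> F = T
~S = ~F = T
~R = ~F = T
~S <-> ~R = T <-> T = T
(D -> ~G) xor (~S <-> ~R) = T xor T = F
~R = ~F = T
~G = ~T = F
~R <-> ~G = T <-> F = F
S | (~R <-> ~G) = F | F = F
((D -> ~G) xor (~S <-> ~R)) xor (S | (~R <-> ~G)) = F xor F = F
Hence S1 is false.

S2: In symbols: ~(~(G nor ~S) | ~R)

~S = ~F = T
G nor ~S = T nor T = F
~(G nor ~S) = ~F = T
~R = ~F = T
~(G nor ~S) | ~R = T | T = T
~(~(G nor ~S) | ~R) = ~T = F
Hence S2 is false.

Count: 0.

0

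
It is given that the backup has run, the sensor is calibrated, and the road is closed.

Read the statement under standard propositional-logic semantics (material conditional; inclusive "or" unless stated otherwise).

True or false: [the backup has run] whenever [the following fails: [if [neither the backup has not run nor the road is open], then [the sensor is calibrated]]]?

True

Let L = "the backup has run" (T), P = "the road is closed" (T), K = "the sensor is calibrated" (T).
In symbols: ¬((¬L ↓ ¬P) → K) → L

¬L = ¬T = F
¬P = ¬T = F
¬L ↓ ¬P = F ↓ F = T
(¬L ↓ ¬P) → K = T → T = T
¬((¬L ↓ ¬P) → K) = ¬T = F
¬((¬L ↓ ¬P) → K) → L = F → T = T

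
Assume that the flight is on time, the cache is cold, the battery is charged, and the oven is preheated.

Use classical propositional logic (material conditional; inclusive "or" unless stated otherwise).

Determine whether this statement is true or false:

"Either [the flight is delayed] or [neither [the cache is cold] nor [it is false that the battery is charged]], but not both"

Let P = "the flight is delayed" (F), Q = "the cache is warm" (F), R = "the battery is charged" (T).
Parsed as P ⊕ (¬Q ↓ ¬R)

¬Q = ¬F = T
¬R = ¬T = F
¬Q ↓ ¬R = T ↓ F = F
P ⊕ (¬Q ↓ ¬R) = F ⊕ F = F

false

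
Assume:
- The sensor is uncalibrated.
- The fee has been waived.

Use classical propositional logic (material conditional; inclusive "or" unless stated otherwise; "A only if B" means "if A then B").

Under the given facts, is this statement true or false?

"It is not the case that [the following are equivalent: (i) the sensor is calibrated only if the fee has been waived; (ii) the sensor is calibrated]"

true

Let P = "the sensor is calibrated" (F), Q = "the fee has been waived" (T).
Formalization: ~((P -> Q) <-> P)

P -> Q = F -> T = T
(P -> Q) <-> P = T <-> F = F
~((P -> Q) <-> P) = ~F = T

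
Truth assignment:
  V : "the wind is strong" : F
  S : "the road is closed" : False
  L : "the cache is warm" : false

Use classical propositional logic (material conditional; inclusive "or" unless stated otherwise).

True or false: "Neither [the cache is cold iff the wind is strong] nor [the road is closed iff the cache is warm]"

False

Parsed as (¬L ↔ V) ↓ (S ↔ L)

¬L = ¬F = T
¬L ↔ V = T ↔ F = F
S ↔ L = F ↔ F = T
(¬L ↔ V) ↓ (S ↔ L) = F ↓ T = F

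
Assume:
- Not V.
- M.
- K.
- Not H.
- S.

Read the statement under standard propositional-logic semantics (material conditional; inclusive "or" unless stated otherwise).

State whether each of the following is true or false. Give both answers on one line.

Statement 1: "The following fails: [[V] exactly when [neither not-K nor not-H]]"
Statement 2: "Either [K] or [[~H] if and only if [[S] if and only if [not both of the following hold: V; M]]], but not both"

Statement 1: In symbols: ~(V <-> (~K nor ~H))

~K = ~T = F
~H = ~F = T
~K nor ~H = F nor T = F
V <-> (~K nor ~H) = F <-> F = T
~(V <-> (~K nor ~H)) = ~T = F
Thus Statement 1 is false.

Statement 2: Formalization: K xor (~H <-> (S <-> (V nand M)))

~H = ~F = T
V nand M = F nand T = T
S <-> (V nand M) = T <-> T = T
~H <-> (S <-> (V nand M)) = T <-> T = T
K xor (~H <-> (S <-> (V nand M))) = T xor T = F
Thus Statement 2 is false.

Statement 1 F / Statement 2 F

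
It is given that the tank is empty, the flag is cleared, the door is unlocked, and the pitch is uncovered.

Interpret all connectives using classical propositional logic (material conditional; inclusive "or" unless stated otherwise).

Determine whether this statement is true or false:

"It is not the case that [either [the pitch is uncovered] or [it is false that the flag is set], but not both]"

True

Let G = "the pitch is covered" (False), Q = "the flag is set" (False).
This is not (not G xor not Q).

not G = not False = True
not Q = not False = True
not G xor not Q = True xor True = False
not (not G xor not Q) = not False = True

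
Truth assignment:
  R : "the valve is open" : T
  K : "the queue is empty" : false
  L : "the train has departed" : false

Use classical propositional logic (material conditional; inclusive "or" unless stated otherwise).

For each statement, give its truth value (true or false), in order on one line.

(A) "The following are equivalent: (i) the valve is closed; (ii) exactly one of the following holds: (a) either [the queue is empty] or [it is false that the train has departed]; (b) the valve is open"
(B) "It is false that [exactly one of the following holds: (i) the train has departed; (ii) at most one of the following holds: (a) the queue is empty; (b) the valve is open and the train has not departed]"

(A) true; (B) false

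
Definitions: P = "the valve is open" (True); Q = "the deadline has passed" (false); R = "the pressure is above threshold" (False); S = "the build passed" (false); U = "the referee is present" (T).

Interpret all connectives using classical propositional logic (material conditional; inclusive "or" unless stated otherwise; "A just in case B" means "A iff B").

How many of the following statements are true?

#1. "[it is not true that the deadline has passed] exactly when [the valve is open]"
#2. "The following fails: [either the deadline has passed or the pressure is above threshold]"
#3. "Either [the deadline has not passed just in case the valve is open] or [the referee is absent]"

#1: Formalization: not Q iff P

not Q = not False = True
not Q iff P = True iff True = True
Hence #1 is true.

#2: In symbols: not (Q or R)

Q or R = False or False = False
not (Q or R) = not False = True
Hence #2 is true.

#3: In symbols: (not Q iff P) or not U

not Q = not False = True
not Q iff P = True iff True = True
not U = not True = False
(not Q iff P) or not U = True or False = True
Hence #3 is true.

True statements: 3 (#1, #2, #3).

3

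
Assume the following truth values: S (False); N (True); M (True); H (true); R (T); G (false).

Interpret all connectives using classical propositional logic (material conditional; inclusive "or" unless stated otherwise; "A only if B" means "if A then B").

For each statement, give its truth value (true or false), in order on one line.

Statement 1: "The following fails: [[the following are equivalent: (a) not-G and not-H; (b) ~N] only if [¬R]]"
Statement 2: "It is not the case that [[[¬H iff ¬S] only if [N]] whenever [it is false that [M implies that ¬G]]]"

Statement 1 True / Statement 2 False

Statement 1: Parsed as ~(((~G & ~H) <-> ~N) -> ~R)

~G = ~F = T
~H = ~T = F
~G & ~H = T & F = F
~N = ~T = F
(~G & ~H) <-> ~N = F <-> F = T
~R = ~T = F
((~G & ~H) <-> ~N) -> ~R = T -> F = F
~(((~G & ~H) <-> ~N) -> ~R) = ~F = T
Hence Statement 1 is true.

Statement 2: This is ~(~(M -> ~G) -> ((~H <-> ~S) -> N)).

~G = ~F = T
M -> ~G = T -> T = T
~(M -> ~G) = ~T = F
~H = ~T = F
~S = ~F = T
~H <-> ~S = F <-> T = F
(~H <-> ~S) -> N = F -> T = T
~(M -> ~G) -> ((~H <-> ~S) -> N) = F -> T = T
~(~(M -> ~G) -> ((~H <-> ~S) -> N)) = ~T = F
Hence Statement 2 is false.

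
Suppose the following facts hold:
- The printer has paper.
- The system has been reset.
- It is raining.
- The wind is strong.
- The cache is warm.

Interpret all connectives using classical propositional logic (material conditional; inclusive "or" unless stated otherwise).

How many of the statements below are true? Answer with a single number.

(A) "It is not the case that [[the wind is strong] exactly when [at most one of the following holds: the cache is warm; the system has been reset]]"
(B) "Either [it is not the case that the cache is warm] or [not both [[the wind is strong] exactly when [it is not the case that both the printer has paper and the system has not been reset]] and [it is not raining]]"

Let S = "the wind is strong" (True), U = "the cache is warm" (True), Q = "the system has been reset" (True), P = "the printer has paper" (True), R = "it is raining" (True).

(A): Parsed as not (S iff (U nand Q))

U nand Q = True nand True = False
S iff (U nand Q) = True iff False = False
not (S iff (U nand Q)) = not False = True
Hence (A) is true.

(B): In symbols: not U or ((S iff (P nand not Q)) nand not R)

not U = not True = False
not Q = not True = False
P nand not Q = True nand False = True
S iff (P nand not Q) = True iff True = True
not R = not True = False
(S iff (P nand not Q)) nand not R = True nand False = True
not U or ((S iff (P nand not Q)) nand not R) = False or True = True
Thus (B) is true.

2 of the 2 statements are true ((A), (B)).

2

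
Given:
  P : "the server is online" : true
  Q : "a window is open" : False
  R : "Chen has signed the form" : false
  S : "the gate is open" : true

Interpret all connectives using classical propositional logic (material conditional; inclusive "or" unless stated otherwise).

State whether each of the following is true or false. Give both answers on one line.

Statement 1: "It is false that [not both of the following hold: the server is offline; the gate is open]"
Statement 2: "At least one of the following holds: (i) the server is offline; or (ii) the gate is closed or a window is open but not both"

Statement 1 F / Statement 2 F

Statement 1: Parsed as ~(~P nand S)

~P = ~T = F
~P nand S = F nand T = T
~(~P nand S) = ~T = F
Thus Statement 1 is false.

Statement 2: Parsed as ~P | (~S xor Q)

~P = ~T = F
~S = ~T = F
~S xor Q = F xor F = F
~P | (~S xor Q) = F | F = F
Hence Statement 2 is false.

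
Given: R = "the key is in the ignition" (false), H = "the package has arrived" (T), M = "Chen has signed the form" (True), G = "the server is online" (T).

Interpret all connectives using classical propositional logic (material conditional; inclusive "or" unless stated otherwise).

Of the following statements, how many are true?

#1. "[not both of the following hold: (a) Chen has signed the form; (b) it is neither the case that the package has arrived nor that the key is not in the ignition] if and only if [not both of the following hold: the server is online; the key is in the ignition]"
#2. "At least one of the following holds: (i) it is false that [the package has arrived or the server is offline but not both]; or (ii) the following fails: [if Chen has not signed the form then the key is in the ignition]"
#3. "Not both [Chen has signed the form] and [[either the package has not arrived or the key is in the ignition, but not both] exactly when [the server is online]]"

2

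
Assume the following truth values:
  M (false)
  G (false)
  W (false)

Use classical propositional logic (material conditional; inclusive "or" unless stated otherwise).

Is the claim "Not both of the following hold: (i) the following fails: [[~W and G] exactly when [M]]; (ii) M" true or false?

Formalization: not ((not W and G) iff M) nand M

not W = not False = True
not W and G = True and False = False
(not W and G) iff M = False iff False = True
not ((not W and G) iff M) = not True = False
not ((not W and G) iff M) nand M = False nand False = True

True.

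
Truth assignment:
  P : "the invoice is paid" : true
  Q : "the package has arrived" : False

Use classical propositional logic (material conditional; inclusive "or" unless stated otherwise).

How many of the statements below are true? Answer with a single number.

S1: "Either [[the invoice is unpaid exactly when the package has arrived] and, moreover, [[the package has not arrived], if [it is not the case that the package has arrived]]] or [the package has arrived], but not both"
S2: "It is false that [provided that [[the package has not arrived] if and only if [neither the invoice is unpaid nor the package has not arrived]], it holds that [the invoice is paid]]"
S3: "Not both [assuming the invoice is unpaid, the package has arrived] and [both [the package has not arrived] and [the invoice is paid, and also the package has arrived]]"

S1: In symbols: ((not P iff Q) and (not Q -> not Q)) xor Q

not P = not True = False
not P iff Q = False iff False = True
not Q = not False = True
not Q = not False = True
not Q -> not Q = True -> True = True
(not P iff Q) and (not Q -> not Q) = True and True = True
((not P iff Q) and (not Q -> not Q)) xor Q = True xor False = True
Thus S1 is true.

S2: This is not ((not Q iff (not P nor not Q)) -> P).

not Q = not False = True
not P = not True = False
not Q = not False = True
not P nor not Q = False nor True = False
not Q iff (not P nor not Q) = True iff False = False
(not Q iff (not P nor not Q)) -> P = False -> True = True
not ((not Q iff (not P nor not Q)) -> P) = not True = False
Thus S2 is false.

S3: Formalization: (not P -> Q) nand (not Q and (P and Q))

not P = not True = False
not P -> Q = False -> False = True
not Q = not False = True
P and Q = True and False = False
not Q and (P and Q) = True and False = False
(not P -> Q) nand (not Q and (P and Q)) = True nand False = True
Hence S3 is true.

True statements: 2 (S1, S3).

2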